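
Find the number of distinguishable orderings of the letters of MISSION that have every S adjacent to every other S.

Treat the 2 copies of S as a single block. The multiset to arrange is then {SS, I, I, M, N, O}, 6 items in all.
That gives (6)!/(2!) = 360 arrangements.

360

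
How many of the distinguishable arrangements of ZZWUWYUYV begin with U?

Fix U in the first position and arrange the remaining 8 letters.
Those 8 letters have W appearing twice, Y appearing twice, and Z appearing twice, giving (8)!/(2!·2!·2!) = 5040.

5040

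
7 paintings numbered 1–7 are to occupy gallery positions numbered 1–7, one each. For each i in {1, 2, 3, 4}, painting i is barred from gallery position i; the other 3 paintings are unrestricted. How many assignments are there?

Let Aᵢ (for 1 ≤ i ≤ 4) be the placements that put painting i in its forbidden gallery position. Any j of these fix j positions, leaving (7−j)! ways to fill the rest, and there are C(4,j) ways to pick which j.
By inclusion–exclusion, the number of valid placements is Σ_{j=0}^{4} (−1)^j C(4,j)·(7−j)!.
Computing: 5040 − 2880 + 720 − 96 + 6 = 2790.

2790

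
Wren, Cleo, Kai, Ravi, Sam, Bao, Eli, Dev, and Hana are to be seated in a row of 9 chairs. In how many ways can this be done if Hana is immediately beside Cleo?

Glue Hana and Cleo into one block (2 internal orders), leaving 8 units to arrange in a row.
That gives 2 × 8! = 2 × 40320 = 80640.

80640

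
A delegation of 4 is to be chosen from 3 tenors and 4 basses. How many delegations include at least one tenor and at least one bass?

With no constraint there are C(7,4) = 35 possible selections.
Selections missing a whole group: no tenors → C(4,4) = 1; no basses → C(3,4) = 0.
Both groups omitted at once is impossible, so 35 − 1 = 34.

34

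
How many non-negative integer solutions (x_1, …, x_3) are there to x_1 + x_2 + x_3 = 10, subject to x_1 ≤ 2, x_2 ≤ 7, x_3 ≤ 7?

Without the upper bounds there are C(12,2) = 66 ways to split 10 among 3 variables.
Subtract solutions that violate a single cap (substitute x_i' = x_i − (cap_i+1)): x_1 ≥ 3 gives C(9,2) = 36; x_2 ≥ 8 gives C(4,2) = 6; x_3 ≥ 8 gives C(4,2) = 6. Together 48.
No two caps can be exceeded simultaneously, so the pair terms are all 0.
By inclusion–exclusion the count is 66 − 48 + 0 = 18.

18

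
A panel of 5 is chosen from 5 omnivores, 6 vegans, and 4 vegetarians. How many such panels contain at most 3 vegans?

Split by how many vegans are chosen (0 through 3).
Sum: C(6,0)·C(9,5) + C(6,1)·C(9,4) + C(6,2)·C(9,3) + C(6,3)·C(9,2) = 126 + 756 + 1260 + 720 = 2862.

2862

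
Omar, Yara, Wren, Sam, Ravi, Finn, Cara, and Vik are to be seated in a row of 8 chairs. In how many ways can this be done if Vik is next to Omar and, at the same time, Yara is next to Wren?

Treat {Vik,Omar} as one block (2 orders) and {Yara,Wren} as another (2 orders).
That leaves 6 units to arrange: 2 × 2 × 6! = 4 × 720 = 2880.

2880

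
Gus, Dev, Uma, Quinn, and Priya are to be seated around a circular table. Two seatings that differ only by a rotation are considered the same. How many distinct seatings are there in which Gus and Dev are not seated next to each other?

Without the restriction there are (4)! = 24 seatings.
Seatings with Gus beside Dev: treat them as a block with 2 internal orders, giving 2 × (3)! = 12.
Subtracting, 24 − 12 = 12.

12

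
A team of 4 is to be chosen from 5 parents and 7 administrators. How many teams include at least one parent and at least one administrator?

With no constraint there are C(12,4) = 495 possible selections.
Selections missing a whole group: no parents → C(7,4) = 35; no administrators → C(5,4) = 5.
Both groups omitted at once is impossible, so 495 − 40 = 455.

455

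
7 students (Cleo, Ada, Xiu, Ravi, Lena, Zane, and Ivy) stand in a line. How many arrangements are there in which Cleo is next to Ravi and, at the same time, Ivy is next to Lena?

480

Treat {Cleo,Ravi} as one block (2 orders) and {Ivy,Lena} as another (2 orders).
That leaves 5 units to arrange: 2 × 2 × 5! = 4 × 120 = 480.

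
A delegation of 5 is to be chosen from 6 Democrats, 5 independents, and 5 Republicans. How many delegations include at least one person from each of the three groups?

3200

Total 5-person selections from all 16: C(16,5) = 4368.
Selections missing a whole group: no Democrats → C(10,5) = 252; no independents → C(11,5) = 462; no Republicans → C(11,5) = 462.
Add back selections omitting two groups (i.e. drawn from a single group): C(6,5) + C(5,5) + C(5,5) = 8.
By inclusion–exclusion: 4368 − 1176 + 8 = 3200.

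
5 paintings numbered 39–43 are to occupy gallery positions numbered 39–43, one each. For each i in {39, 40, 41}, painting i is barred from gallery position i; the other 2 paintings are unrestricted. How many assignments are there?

64

Let Aᵢ (for i ∈ {39, 40, 41}) be the placements that put painting i in its forbidden gallery position. Any j of these fix j positions, leaving (5−j)! ways to fill the rest, and there are C(3,j) ways to pick which j.
By inclusion–exclusion, the number of valid placements is Σ_{j=0}^{3} (−1)^j C(3,j)·(5−j)!.
Computing: 120 − 72 + 18 − 2 = 64.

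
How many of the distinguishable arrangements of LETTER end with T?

60

With the last slot taken by T, it remains to arrange the other 5 letters (LETER).
Those 5 letters have E appearing twice, giving (5)!/(2!) = 60.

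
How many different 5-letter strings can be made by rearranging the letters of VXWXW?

30

Letter multiplicities in VXWXW: V×1, W×2, X×2.
So there are 5! / (2!·2!) = 30 distinguishable arrangements.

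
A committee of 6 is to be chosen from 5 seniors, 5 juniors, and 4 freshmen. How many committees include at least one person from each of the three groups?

2625

Unrestricted: C(14,6) = 3003 ways to pick any 6 of the 14.
Subtract selections that omit an entire group: no seniors → C(9,6) = 84; no juniors → C(9,6) = 84; no freshmen → C(10,6) = 210.
Add back selections omitting two groups (i.e. drawn from a single group): C(5,6) + C(5,6) + C(4,6) = 0.
By inclusion–exclusion: 3003 − 378 + 0 = 2625.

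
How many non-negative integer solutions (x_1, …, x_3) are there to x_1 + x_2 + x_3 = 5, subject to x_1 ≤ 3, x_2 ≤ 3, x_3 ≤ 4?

Ignoring the caps, the number of non-negative solutions to x_1+…+x_3 = 5 is C(7,2) = 21.
Subtract solutions that violate a single cap (substitute x_i' = x_i − (cap_i+1)): x_1 ≥ 4 gives C(3,2) = 3; x_2 ≥ 4 gives C(3,2) = 3; x_3 ≥ 5 gives C(2,2) = 1. Together 7.
No two caps can be exceeded simultaneously, so the pair terms are all 0.
By inclusion–exclusion the count is 21 − 7 + 0 = 14.

14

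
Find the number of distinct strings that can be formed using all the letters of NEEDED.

NEEDED has 6 letters with D appearing twice and E appearing 3 times.
Dividing 6! = 720 by 3!·2! = 12 for the repeated letters gives 60.

60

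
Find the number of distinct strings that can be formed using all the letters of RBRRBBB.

RBRRBBB has 7 letters with B appearing 4 times and R appearing 3 times.
The number of distinct arrangements is 7!/(4!·3!) = 5040/144 = 35.

35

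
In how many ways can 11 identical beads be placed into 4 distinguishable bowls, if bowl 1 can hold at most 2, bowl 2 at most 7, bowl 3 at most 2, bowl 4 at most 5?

Without the upper bounds there are C(14,3) = 364 ways to split 11 among 4 bowls.
Subtract solutions that violate a single cap (substitute x_i' = x_i − (cap_i+1)): x_1 ≥ 3 gives C(11,3) = 165; x_2 ≥ 8 gives C(6,3) = 20; x_3 ≥ 3 gives C(11,3) = 165; x_4 ≥ 6 gives C(8,3) = 56. Together 406.
Add back pairs where two caps are both exceeded: 1 + 56 + 10 + 1 + 0 + 10 = 78.
By inclusion–exclusion the count is 364 − 406 + 78 = 36.

36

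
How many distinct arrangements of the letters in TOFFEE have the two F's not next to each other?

Total arrangements of TOFFEE: 6!/(2!·2!) = 180.
Arrangements with the F's together: treat FF as one letter, giving (5)!/(2!) = 60.
Hence 180 − 60 = 120.

120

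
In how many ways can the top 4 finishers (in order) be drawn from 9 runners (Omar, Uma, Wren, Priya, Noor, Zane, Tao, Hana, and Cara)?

There are 9 choices for 1st place, 8 for 2nd, and so on down to 6 for position 4.
That gives 9 × 8 × 7 × 6 = 3024.

3024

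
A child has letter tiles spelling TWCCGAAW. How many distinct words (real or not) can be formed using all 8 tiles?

5040

TWCCGAAW has 8 letters with A appearing twice, C appearing twice, and W appearing twice.
So there are 8! / (2!·2!·2!) = 5040 distinguishable arrangements.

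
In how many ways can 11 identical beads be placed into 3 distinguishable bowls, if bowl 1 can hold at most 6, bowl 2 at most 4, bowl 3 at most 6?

20

Ignoring the caps, the number of non-negative solutions to x_1+…+x_3 = 11 is C(13,2) = 78.
Subtract solutions that violate a single cap (substitute x_i' = x_i − (cap_i+1)): x_1 ≥ 7 gives C(6,2) = 15; x_2 ≥ 5 gives C(8,2) = 28; x_3 ≥ 7 gives C(6,2) = 15. Together 58.
No two caps can be exceeded simultaneously, so the pair terms are all 0.
By inclusion–exclusion the count is 78 − 58 + 0 = 20.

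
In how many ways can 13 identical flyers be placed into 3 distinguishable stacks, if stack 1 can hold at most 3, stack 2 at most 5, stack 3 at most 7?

By stars and bars, unrestricted non-negative solutions to x_1+…+x_3 = 13 number C(13+2,2) = 105.
Subtract solutions that violate a single cap (substitute x_i' = x_i − (cap_i+1)): x_1 ≥ 4 gives C(11,2) = 55; x_2 ≥ 6 gives C(9,2) = 36; x_3 ≥ 8 gives C(7,2) = 21. Together 112.
Add back pairs where two caps are both exceeded: 10 + 3 + 0 = 13.
By inclusion–exclusion the count is 105 − 112 + 13 = 6.

6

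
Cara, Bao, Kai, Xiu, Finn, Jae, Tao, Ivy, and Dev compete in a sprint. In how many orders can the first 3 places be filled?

504

This is an ordered selection of 3 from 9: P(9,3).
That gives 9 × 8 × 7 = 504.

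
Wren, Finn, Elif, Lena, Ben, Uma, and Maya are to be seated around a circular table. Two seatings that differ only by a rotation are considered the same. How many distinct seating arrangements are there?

Seat Wren anywhere (absorbing the rotational symmetry), then permute the other 6: (6)! = 720.

720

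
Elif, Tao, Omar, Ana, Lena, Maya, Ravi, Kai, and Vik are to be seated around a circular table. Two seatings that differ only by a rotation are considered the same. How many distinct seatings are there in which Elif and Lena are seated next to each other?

10080

Glue Elif and Lena into a block (2 internal orders). Seating 8 units around a circle gives (7)! arrangements.
So 2 × (7)! = 2 × 5040 = 10080.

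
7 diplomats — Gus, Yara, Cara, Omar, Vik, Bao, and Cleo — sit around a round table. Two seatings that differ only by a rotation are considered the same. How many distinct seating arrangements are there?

720

Seat Gus anywhere (absorbing the rotational symmetry), then permute the other 6: (6)! = 720.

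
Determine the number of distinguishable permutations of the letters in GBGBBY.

Letter multiplicities in GBGBBY: B×3, G×2, Y×1.
Dividing 6! = 720 by 3!·2! = 12 for the repeated letters gives 60.

60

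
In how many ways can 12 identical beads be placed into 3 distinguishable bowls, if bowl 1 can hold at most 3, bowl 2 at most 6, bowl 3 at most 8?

Ignoring the caps, the number of non-negative solutions to x_1+…+x_3 = 12 is C(14,2) = 91.
Subtract solutions that violate a single cap (substitute x_i' = x_i − (cap_i+1)): x_1 ≥ 4 gives C(10,2) = 45; x_2 ≥ 7 gives C(7,2) = 21; x_3 ≥ 9 gives C(5,2) = 10. Together 76.
Add back pairs where two caps are both exceeded: 3 + 0 + 0 = 3.
By inclusion–exclusion the count is 91 − 76 + 3 = 18.

18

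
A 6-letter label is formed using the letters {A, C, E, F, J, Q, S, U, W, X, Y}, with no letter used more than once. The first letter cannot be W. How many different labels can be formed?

The first letter has 11−1 = 10 choices (anything except W).
The remaining 5 letters are filled from the other 10 symbols without repetition: 10 × 9 × 8 × 7 × 6 = 30240.
Total: 10 × 30240 = 302400.

302400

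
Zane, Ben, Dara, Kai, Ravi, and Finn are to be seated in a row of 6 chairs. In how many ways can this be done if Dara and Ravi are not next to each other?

Of the 6! = 720 arrangements, those with Dara and Ravi adjacent number 2 × 5! = 240 (treat the pair as a block with 2 internal orders).
So 720 − 240 = 480 arrangements keep them apart.

480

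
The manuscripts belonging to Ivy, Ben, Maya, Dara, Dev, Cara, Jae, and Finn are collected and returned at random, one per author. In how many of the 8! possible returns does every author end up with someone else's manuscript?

Let Aᵢ be the assignments in which author i gets their own manuscript. We want the size of the complement of A₁∪…∪A_8.
By inclusion–exclusion this is Σ_{j=0}^{8} (−1)^j C(8,j)·(8−j)!.
Computing: 40320 − 40320 + 20160 − 6720 + 1680 − 336 + 56 − 8 + 1 = 14833.

14833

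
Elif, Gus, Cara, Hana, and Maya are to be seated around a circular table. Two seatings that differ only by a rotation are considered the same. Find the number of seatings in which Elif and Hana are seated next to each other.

Glue Elif and Hana into a block (2 internal orders). Seating 4 units around a circle gives (3)! arrangements.
So 2 × (3)! = 2 × 6 = 12.

12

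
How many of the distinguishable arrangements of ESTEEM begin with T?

20

Fix T in the first position and arrange the remaining 5 letters.
Those 5 letters have E appearing 3 times, giving (5)!/(3!) = 20.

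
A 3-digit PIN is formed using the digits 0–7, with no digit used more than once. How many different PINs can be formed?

Choose and order 3 of the 8 symbols: the first digit has 8 options, the next 7, then 6.
8 × 7 × 6 = 336.

336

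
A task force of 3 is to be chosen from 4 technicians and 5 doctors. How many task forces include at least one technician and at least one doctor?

70

Unrestricted: C(9,3) = 84 ways to pick any 3 of the 9.
Selections missing a whole group: no technicians → C(5,3) = 10; no doctors → C(4,3) = 4.
Both groups omitted at once is impossible, so 84 − 14 = 70.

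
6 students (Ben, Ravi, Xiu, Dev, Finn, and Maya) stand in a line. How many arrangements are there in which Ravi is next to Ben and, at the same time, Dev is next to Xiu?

96

Treat {Ravi,Ben} as one block (2 orders) and {Dev,Xiu} as another (2 orders).
That leaves 4 units to arrange: 2 × 2 × 4! = 4 × 24 = 96.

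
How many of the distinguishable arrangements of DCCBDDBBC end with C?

560

Fix C in the last position and arrange the remaining 8 letters.
Those 8 letters have B appearing 3 times, C appearing twice, and D appearing 3 times, giving (8)!/(3!·3!·2!) = 560.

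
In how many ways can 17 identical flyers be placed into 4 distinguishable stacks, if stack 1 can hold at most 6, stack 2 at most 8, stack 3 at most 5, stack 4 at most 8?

223

By stars and bars, unrestricted non-negative solutions to x_1+…+x_4 = 17 number C(17+3,3) = 1140.
Subtract solutions that violate a single cap (substitute x_i' = x_i − (cap_i+1)): x_1 ≥ 7 gives C(13,3) = 286; x_2 ≥ 9 gives C(11,3) = 165; x_3 ≥ 6 gives C(14,3) = 364; x_4 ≥ 9 gives C(11,3) = 165. Together 980.
Add back pairs where two caps are both exceeded: 4 + 35 + 4 + 10 + 0 + 10 = 63.
By inclusion–exclusion the count is 1140 − 980 + 63 = 223.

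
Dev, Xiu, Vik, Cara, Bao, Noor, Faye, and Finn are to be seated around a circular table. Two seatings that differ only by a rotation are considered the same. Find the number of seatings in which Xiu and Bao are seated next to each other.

1440

Treat {Xiu, Bao} as one unit (2 internal orders) and seat the resulting 7 units around the table: (6)! circular arrangements.
So 2 × (6)! = 2 × 720 = 1440.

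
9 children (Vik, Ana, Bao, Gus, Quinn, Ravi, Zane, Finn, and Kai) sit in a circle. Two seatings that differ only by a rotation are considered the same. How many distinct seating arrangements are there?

40320

Around a circle, 9 distinct people have 9!/9 = (8)! = 40320 rotationally distinct seatings.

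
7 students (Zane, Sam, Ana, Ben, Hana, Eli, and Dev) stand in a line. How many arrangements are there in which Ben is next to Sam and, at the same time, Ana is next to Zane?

480

Treat {Ben,Sam} as one block (2 orders) and {Ana,Zane} as another (2 orders).
That leaves 5 units to arrange: 2 × 2 × 5! = 4 × 120 = 480.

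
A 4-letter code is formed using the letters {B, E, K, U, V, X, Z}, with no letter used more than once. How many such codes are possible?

With no repetition, fill the 4 letters in order: 7 choices, then 6, down to 4.
That product is 7 × 6 × 5 × 4 = 840.

840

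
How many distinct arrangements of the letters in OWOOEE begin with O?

With the first slot taken by O, it remains to arrange the other 5 letters (WOOEE).
Those 5 letters have E appearing twice and O appearing twice, giving (5)!/(2!·2!) = 30.

30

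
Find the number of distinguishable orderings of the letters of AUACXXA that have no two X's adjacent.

300

There are 7!/(3!·2!) = 420 arrangements of AUACXXA in total.
If the two X's are adjacent, glue them into one block, leaving 6 items to arrange: (6)!/(3!) = 120 ways.
Hence 420 − 120 = 300.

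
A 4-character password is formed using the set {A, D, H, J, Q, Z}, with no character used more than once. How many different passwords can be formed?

This is a permutation of 4 out of 6: P(6,4) = 6!/2!.
That product is 6 × 5 × 4 × 3 = 360.

360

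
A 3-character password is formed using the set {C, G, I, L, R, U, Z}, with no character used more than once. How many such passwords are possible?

210

With no repetition, fill the 3 characters in order: 7 choices, then 6, down to 5.
7 × 6 × 5 = 210.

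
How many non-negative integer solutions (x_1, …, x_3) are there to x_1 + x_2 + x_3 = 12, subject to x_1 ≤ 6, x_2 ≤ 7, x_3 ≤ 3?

14

Ignoring the caps, the number of non-negative solutions to x_1+…+x_3 = 12 is C(14,2) = 91.
Subtract solutions that violate a single cap (substitute x_i' = x_i − (cap_i+1)): x_1 ≥ 7 gives C(7,2) = 21; x_2 ≥ 8 gives C(6,2) = 15; x_3 ≥ 4 gives C(10,2) = 45. Together 81.
Add back pairs where two caps are both exceeded: 0 + 3 + 1 = 4.
By inclusion–exclusion the count is 91 − 81 + 4 = 14.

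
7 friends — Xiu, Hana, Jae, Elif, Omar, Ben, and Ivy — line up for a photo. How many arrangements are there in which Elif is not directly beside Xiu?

3600

Of the 7! = 5040 arrangements, those with Elif and Xiu adjacent number 2 × 6! = 1440 (treat the pair as a block with 2 internal orders).
So 5040 − 1440 = 3600 arrangements keep them apart.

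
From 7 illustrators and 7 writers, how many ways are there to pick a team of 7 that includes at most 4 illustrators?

Split by how many illustrators are chosen (0 through 4).
Sum: C(7,0)·C(7,7) + C(7,1)·C(7,6) + C(7,2)·C(7,5) + C(7,3)·C(7,4) + C(7,4)·C(7,3) = 1 + 49 + 441 + 1225 + 1225 = 2941.

2941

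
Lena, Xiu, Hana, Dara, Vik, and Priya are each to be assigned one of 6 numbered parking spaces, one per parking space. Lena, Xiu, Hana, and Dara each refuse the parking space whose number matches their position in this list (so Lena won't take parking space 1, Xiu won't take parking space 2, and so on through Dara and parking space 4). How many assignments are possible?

362

Let Aᵢ (for 1 ≤ i ≤ 4) be the placements that put person i in their forbidden parking space. Any j of these fix j positions, leaving (6−j)! ways to fill the rest, and there are C(4,j) ways to pick which j.
By inclusion–exclusion, the number of valid placements is Σ_{j=0}^{4} (−1)^j C(4,j)·(6−j)!.
Computing: 720 − 480 + 144 − 24 + 2 = 362.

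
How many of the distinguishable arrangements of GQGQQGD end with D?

20

With the last slot taken by D, it remains to arrange the other 6 letters (GQGQQG).
Those 6 letters have G appearing 3 times and Q appearing 3 times, giving (6)!/(3!·3!) = 20.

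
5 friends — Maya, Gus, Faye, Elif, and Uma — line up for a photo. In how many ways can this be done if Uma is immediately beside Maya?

Treat {Uma, Maya} as a single unit. There are 4 units to order, and the pair itself can be ordered 2 ways.
That gives 2 × 4! = 2 × 24 = 48.

48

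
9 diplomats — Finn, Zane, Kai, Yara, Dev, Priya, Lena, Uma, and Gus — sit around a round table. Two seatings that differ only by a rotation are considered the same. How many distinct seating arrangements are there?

40320

Fix one person's seat to break rotational symmetry; the remaining 8 people can be arranged in (8)! = 40320 ways.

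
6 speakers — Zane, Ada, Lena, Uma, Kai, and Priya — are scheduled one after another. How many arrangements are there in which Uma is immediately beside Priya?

240

Place the 4 others and the Uma-Priya pair as 5 objects in a line; the pair has 2 internal arrangements.
So the count is 2·(5)! = 240.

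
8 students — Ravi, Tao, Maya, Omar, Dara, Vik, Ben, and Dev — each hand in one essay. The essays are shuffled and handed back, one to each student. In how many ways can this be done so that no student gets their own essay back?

14833

Count assignments avoiding every fixed point. For any j of the 8 students fixed to their own essay, the other 8−j can be arranged in (8−j)! ways.
By inclusion–exclusion this is Σ_{j=0}^{8} (−1)^j C(8,j)·(8−j)!.
Computing: 40320 − 40320 + 20160 − 6720 + 1680 − 336 + 56 − 8 + 1 = 14833.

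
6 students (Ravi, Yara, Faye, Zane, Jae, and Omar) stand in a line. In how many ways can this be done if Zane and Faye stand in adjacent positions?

240

Place the 4 others and the Zane-Faye pair as 5 objects in a line; the pair has 2 internal arrangements.
That gives 2 × 5! = 2 × 120 = 240.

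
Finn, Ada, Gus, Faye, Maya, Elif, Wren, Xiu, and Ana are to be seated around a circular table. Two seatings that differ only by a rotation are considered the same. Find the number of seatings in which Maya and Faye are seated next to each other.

10080

Glue Maya and Faye into a block (2 internal orders). Seating 8 units around a circle gives (7)! arrangements.
So 2 × (7)! = 2 × 5040 = 10080.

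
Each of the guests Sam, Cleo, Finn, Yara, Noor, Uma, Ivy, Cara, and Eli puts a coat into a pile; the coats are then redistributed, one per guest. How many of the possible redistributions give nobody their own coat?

Count assignments avoiding every fixed point. For any j of the 9 guests fixed to their own coat, the other 9−j can be arranged in (9−j)! ways.
By inclusion–exclusion this is Σ_{j=0}^{9} (−1)^j C(9,j)·(9−j)!.
Computing: 362880 − 362880 + 181440 − 60480 + 15120 − 3024 + 504 − 72 + 9 − 1 = 133496.

133496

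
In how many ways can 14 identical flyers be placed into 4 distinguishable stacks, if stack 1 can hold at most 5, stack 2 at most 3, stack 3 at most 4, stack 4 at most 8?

Without the upper bounds there are C(17,3) = 680 ways to split 14 among 4 stacks.
Subtract solutions that violate a single cap (substitute x_i' = x_i − (cap_i+1)): x_1 ≥ 6 gives C(11,3) = 165; x_2 ≥ 4 gives C(13,3) = 286; x_3 ≥ 5 gives C(12,3) = 220; x_4 ≥ 9 gives C(8,3) = 56. Together 727.
Add back pairs where two caps are both exceeded: 35 + 20 + 0 + 56 + 4 + 1 = 116.
By inclusion–exclusion the count is 680 − 727 + 116 = 69.

69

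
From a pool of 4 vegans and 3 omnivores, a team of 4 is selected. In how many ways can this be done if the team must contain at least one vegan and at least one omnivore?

Unrestricted: C(7,4) = 35 ways to pick any 4 of the 7.
Subtract selections that omit an entire group: no vegans → C(3,4) = 0; no omnivores → C(4,4) = 1.
Both groups omitted at once is impossible, so 35 − 1 = 34.

34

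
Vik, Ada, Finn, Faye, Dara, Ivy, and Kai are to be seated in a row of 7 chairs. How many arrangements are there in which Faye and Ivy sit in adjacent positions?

1440

Place the 5 others and the Faye-Ivy pair as 6 objects in a line; the pair has 2 internal arrangements.
So the count is 2·(6)! = 1440.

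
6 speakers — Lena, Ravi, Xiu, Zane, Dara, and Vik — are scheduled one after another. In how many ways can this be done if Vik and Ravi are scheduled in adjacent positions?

240

Glue Vik and Ravi into one block (2 internal orders), leaving 5 units to arrange in a row.
So the count is 2·(5)! = 240.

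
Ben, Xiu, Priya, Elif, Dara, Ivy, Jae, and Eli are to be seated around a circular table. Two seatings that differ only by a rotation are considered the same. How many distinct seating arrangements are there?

Seat Ben anywhere (absorbing the rotational symmetry), then permute the other 7: (7)! = 5040.

5040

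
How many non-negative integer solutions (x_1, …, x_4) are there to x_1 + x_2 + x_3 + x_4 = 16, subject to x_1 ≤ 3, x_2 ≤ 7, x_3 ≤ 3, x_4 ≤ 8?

48

Ignoring the caps, the number of non-negative solutions to x_1+…+x_4 = 16 is C(19,3) = 969.
Subtract solutions that violate a single cap (substitute x_i' = x_i − (cap_i+1)): x_1 ≥ 4 gives C(15,3) = 455; x_2 ≥ 8 gives C(11,3) = 165; x_3 ≥ 4 gives C(15,3) = 455; x_4 ≥ 9 gives C(10,3) = 120. Together 1195.
Add back pairs where two caps are both exceeded: 35 + 165 + 20 + 35 + 0 + 20 = 275.
Subtract triples: 1 + 0 + 0 + 0 = 1.
By inclusion–exclusion the count is 969 − 1195 + 275 − 1 = 48.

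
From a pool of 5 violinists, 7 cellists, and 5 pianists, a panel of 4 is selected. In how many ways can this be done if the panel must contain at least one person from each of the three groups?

Total 4-person selections from all 17: C(17,4) = 2380.
Subtract selections that omit an entire group: no violinists → C(12,4) = 495; no cellists → C(10,4) = 210; no pianists → C(12,4) = 495.
Add back selections omitting two groups (i.e. drawn from a single group): C(5,4) + C(7,4) + C(5,4) = 45.
By inclusion–exclusion: 2380 − 1200 + 45 = 1225.

1225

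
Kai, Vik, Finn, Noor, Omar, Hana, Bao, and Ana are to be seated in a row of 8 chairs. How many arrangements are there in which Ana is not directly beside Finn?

There are 8! = 40320 arrangements in all. If Ana and Finn are adjacent, merging them into one block gives 2·(7)! = 10080 arrangements.
Complementary counting: 40320 − 10080 = 30240.

30240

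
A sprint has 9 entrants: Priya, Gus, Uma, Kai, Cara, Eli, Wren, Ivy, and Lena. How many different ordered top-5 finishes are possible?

15120

This is an ordered selection of 5 from 9: P(9,5).
That gives 9 × 8 × 7 × 6 × 5 = 15120.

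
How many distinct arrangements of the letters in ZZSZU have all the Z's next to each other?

Treat the 3 copies of Z as a single block. The multiset to arrange is then {ZZZ, S, U}, 3 items in all.
All 3 items are distinct, so there are (3)! = 6 arrangements.

6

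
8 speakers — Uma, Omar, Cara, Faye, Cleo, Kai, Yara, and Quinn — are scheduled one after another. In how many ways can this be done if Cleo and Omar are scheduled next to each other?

Glue Cleo and Omar into one block (2 internal orders), leaving 7 units to arrange in a row.
That gives 2 × 7! = 2 × 5040 = 10080.

10080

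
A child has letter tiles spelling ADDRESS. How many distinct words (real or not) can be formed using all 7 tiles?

Letter multiplicities in ADDRESS: A×1, D×2, E×1, R×1, S×2.
The number of distinct arrangements is 7!/(2!·2!) = 5040/4 = 1260.

1260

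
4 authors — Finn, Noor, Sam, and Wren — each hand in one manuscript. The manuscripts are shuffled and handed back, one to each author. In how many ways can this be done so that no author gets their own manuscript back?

9

Count assignments avoiding every fixed point. For any j of the 4 authors fixed to their own manuscript, the other 4−j can be arranged in (4−j)! ways.
By inclusion–exclusion this is Σ_{j=0}^{4} (−1)^j C(4,j)·(4−j)!.
Computing: 24 − 24 + 12 − 4 + 1 = 9.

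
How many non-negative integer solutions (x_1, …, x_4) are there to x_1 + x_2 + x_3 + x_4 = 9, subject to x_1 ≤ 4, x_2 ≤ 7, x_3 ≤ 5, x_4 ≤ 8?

160

Ignoring the caps, the number of non-negative solutions to x_1+…+x_4 = 9 is C(12,3) = 220.
Subtract solutions that violate a single cap (substitute x_i' = x_i − (cap_i+1)): x_1 ≥ 5 gives C(7,3) = 35; x_2 ≥ 8 gives C(4,3) = 4; x_3 ≥ 6 gives C(6,3) = 20; x_4 ≥ 9 gives C(3,3) = 1. Together 60.
No two caps can be exceeded simultaneously, so the pair terms are all 0.
By inclusion–exclusion the count is 220 − 60 + 0 = 160.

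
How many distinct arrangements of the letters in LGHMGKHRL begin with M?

5040

Fix M in the first position and arrange the remaining 8 letters.
Those 8 letters have G appearing twice, H appearing twice, and L appearing twice, giving (8)!/(2!·2!·2!) = 5040.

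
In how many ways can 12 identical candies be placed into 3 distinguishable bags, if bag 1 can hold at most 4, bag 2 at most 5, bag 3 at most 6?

10

By stars and bars, unrestricted non-negative solutions to x_1+…+x_3 = 12 number C(12+2,2) = 91.
Subtract solutions that violate a single cap (substitute x_i' = x_i − (cap_i+1)): x_1 ≥ 5 gives C(9,2) = 36; x_2 ≥ 6 gives C(8,2) = 28; x_3 ≥ 7 gives C(7,2) = 21. Together 85.
Add back pairs where two caps are both exceeded: 3 + 1 + 0 = 4.
By inclusion–exclusion the count is 91 − 85 + 4 = 10.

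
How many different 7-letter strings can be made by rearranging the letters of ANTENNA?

Letter multiplicities in ANTENNA: A×2, E×1, N×3, T×1.
The number of distinct arrangements is 7!/(3!·2!) = 5040/12 = 420.

420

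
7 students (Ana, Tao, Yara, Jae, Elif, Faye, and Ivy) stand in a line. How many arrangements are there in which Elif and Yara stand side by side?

Treat {Elif, Yara} as a single unit. There are 6 units to order, and the pair itself can be ordered 2 ways.
So the count is 2·(6)! = 1440.

1440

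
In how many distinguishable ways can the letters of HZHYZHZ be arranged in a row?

140

HZHYZHZ has 7 letters with H appearing 3 times and Z appearing 3 times.
The number of distinct arrangements is 7!/(3!·3!) = 5040/36 = 140.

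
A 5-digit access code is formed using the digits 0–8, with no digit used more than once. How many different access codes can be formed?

15120

With no repetition, fill the 5 digits in order: 9 choices, then 8, down to 5.
That product is 9 × 8 × 7 × 6 × 5 = 15120.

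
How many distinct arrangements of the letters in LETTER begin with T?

Fix T in the first position and arrange the remaining 5 letters.
Those 5 letters have E appearing twice, giving (5)!/(2!) = 60.

60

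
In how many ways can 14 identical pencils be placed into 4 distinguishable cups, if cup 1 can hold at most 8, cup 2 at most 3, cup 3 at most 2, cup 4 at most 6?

Without the upper bounds there are C(17,3) = 680 ways to split 14 among 4 cups.
Subtract solutions that violate a single cap (substitute x_i' = x_i − (cap_i+1)): x_1 ≥ 9 gives C(8,3) = 56; x_2 ≥ 4 gives C(13,3) = 286; x_3 ≥ 3 gives C(14,3) = 364; x_4 ≥ 7 gives C(10,3) = 120. Together 826.
Add back pairs where two caps are both exceeded: 4 + 10 + 0 + 120 + 20 + 35 = 189.
Subtract triples: 0 + 0 + 0 + 1 = 1.
By inclusion–exclusion the count is 680 − 826 + 189 − 1 = 42.

42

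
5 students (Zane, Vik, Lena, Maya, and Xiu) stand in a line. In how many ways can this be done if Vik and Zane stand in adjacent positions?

Glue Vik and Zane into one block (2 internal orders), leaving 4 units to arrange in a row.
So the count is 2·(4)! = 48.

48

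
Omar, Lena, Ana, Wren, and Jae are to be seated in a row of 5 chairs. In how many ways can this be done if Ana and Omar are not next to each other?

72

Of the 5! = 120 arrangements, those with Ana and Omar adjacent number 2 × 4! = 48 (treat the pair as a block with 2 internal orders).
Complementary counting: 120 − 48 = 72.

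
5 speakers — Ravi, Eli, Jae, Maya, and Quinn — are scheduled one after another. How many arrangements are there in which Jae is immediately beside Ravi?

Treat {Jae, Ravi} as a single unit. There are 4 units to order, and the pair itself can be ordered 2 ways.
That gives 2 × 4! = 2 × 24 = 48.

48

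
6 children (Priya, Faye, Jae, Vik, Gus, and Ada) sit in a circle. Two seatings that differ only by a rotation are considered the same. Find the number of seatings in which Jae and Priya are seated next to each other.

Treat {Jae, Priya} as one unit (2 internal orders) and seat the resulting 5 units around the table: (4)! circular arrangements.
So 2 × (4)! = 2 × 24 = 48.

48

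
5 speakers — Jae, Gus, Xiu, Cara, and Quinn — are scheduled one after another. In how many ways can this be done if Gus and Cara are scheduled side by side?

48

Glue Gus and Cara into one block (2 internal orders), leaving 4 units to arrange in a row.
That gives 2 × 4! = 2 × 24 = 48.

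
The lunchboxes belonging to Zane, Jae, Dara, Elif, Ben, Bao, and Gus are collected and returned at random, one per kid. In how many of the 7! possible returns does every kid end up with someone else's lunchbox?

Let Aᵢ be the assignments in which kid i gets their own lunchbox. We want the size of the complement of A₁∪…∪A_7.
By inclusion–exclusion this is Σ_{j=0}^{7} (−1)^j C(7,j)·(7−j)!.
Computing: 5040 − 5040 + 2520 − 840 + 210 − 42 + 7 − 1 = 1854.

1854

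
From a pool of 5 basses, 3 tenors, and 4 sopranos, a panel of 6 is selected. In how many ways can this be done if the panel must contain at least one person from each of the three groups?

With no constraint there are C(12,6) = 924 possible selections.
Selections missing a whole group: no basses → C(7,6) = 7; no tenors → C(9,6) = 84; no sopranos → C(8,6) = 28.
Add back selections omitting two groups (i.e. drawn from a single group): C(5,6) + C(3,6) + C(4,6) = 0.
By inclusion–exclusion: 924 − 119 + 0 = 805.

805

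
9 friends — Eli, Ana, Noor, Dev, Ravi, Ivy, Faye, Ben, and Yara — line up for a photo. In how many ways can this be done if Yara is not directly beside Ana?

Of the 9! = 362880 arrangements, those with Yara and Ana adjacent number 2 × 8! = 80640 (treat the pair as a block with 2 internal orders).
So 362880 − 80640 = 282240 arrangements keep them apart.

282240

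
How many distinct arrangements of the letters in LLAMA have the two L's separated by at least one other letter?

There are 5!/(2!·2!) = 30 arrangements of LLAMA in total.
If the two L's are adjacent, glue them into one block, leaving 4 items to arrange: (4)!/(2!) = 12 ways.
Hence 30 − 12 = 18.

18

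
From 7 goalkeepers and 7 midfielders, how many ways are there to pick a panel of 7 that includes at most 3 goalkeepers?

1716

Split by how many goalkeepers are chosen (0 through 3).
Sum: C(7,0)·C(7,7) + C(7,1)·C(7,6) + C(7,2)·C(7,5) + C(7,3)·C(7,4) = 1 + 49 + 441 + 1225 = 1716.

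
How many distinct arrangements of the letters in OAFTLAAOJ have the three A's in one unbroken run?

2520

Treat the 3 copies of A as a single block. The multiset to arrange is then {AAA, F, J, L, O, O, T}, 7 items in all.
That gives (7)!/(2!) = 2520 arrangements.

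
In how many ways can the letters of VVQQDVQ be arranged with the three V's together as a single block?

20

Treat the 3 copies of V as a single block. The multiset to arrange is then {VVV, D, Q, Q, Q}, 5 items in all.
That gives (5)!/(3!) = 20 arrangements.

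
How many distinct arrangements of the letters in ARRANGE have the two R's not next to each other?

There are 7!/(2!·2!) = 1260 arrangements of ARRANGE in total.
If the two R's are adjacent, glue them into one block, leaving 6 items to arrange: (6)!/(2!) = 360 ways.
Subtracting, 1260 − 360 = 900 arrangements keep the R's apart.

900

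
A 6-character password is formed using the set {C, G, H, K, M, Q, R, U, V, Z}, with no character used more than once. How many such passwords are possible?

With no repetition, fill the 6 characters in order: 10 choices, then 9, down to 5.
That product is 10 × 9 × 8 × 7 × 6 × 5 = 151200.

151200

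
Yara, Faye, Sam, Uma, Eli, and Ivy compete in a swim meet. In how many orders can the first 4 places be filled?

360

There are 6 choices for 1st place, 5 for 2nd, and so on down to 3 for position 4.
That gives 6 × 5 × 4 × 3 = 360.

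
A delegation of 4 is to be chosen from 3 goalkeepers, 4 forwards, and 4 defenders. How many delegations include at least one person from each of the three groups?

With no constraint there are C(11,4) = 330 possible selections.
Subtract selections that omit an entire group: no goalkeepers → C(8,4) = 70; no forwards → C(7,4) = 35; no defenders → C(7,4) = 35.
Add back selections omitting two groups (i.e. drawn from a single group): C(3,4) + C(4,4) + C(4,4) = 2.
By inclusion–exclusion: 330 − 140 + 2 = 192.

192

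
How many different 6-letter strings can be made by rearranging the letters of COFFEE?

COFFEE has 6 letters with E appearing twice and F appearing twice.
The number of distinct arrangements is 6!/(2!·2!) = 720/4 = 180.

180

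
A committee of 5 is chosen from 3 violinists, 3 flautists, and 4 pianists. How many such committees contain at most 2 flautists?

231

Split by how many flautists are chosen (0 through 2).
Sum: C(3,0)·C(7,5) + C(3,1)·C(7,4) + C(3,2)·C(7,3) = 21 + 105 + 105 = 231.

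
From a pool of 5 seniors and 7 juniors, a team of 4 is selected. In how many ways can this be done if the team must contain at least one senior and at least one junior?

455

With no constraint there are C(12,4) = 495 possible selections.
Selections missing a whole group: no seniors → C(7,4) = 35; no juniors → C(5,4) = 5.
Both groups omitted at once is impossible, so 495 − 40 = 455.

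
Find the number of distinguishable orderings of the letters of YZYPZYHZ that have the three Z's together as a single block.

120

Treat the 3 copies of Z as a single block. The multiset to arrange is then {ZZZ, H, P, Y, Y, Y}, 6 items in all.
That gives (6)!/(3!) = 120 arrangements.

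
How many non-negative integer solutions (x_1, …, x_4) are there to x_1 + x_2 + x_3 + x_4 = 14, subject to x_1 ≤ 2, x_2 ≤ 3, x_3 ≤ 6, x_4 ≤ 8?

Without the upper bounds there are C(17,3) = 680 ways to split 14 among 4 variables.
Subtract solutions that violate a single cap (substitute x_i' = x_i − (cap_i+1)): x_1 ≥ 3 gives C(14,3) = 364; x_2 ≥ 4 gives C(13,3) = 286; x_3 ≥ 7 gives C(10,3) = 120; x_4 ≥ 9 gives C(8,3) = 56. Together 826.
Add back pairs where two caps are both exceeded: 120 + 35 + 10 + 20 + 4 + 0 = 189.
Subtract triples: 1 + 0 + 0 + 0 = 1.
By inclusion–exclusion the count is 680 − 826 + 189 − 1 = 42.

42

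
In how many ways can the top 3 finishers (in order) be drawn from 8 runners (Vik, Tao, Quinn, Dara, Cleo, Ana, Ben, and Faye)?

This is an ordered selection of 3 from 8: P(8,3).
That gives 8 × 7 × 6 = 336.

336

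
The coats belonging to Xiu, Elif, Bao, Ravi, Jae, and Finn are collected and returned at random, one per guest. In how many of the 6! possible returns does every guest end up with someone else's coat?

Count assignments avoiding every fixed point. For any j of the 6 guests fixed to their own coat, the other 6−j can be arranged in (6−j)! ways.
By inclusion–exclusion this is Σ_{j=0}^{6} (−1)^j C(6,j)·(6−j)!.
Computing: 720 − 720 + 360 − 120 + 30 − 6 + 1 = 265.

265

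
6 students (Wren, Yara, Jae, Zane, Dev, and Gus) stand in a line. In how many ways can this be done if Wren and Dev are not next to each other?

Of the 6! = 720 arrangements, those with Wren and Dev adjacent number 2 × 5! = 240 (treat the pair as a block with 2 internal orders).
So 720 − 240 = 480 arrangements keep them apart.

480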